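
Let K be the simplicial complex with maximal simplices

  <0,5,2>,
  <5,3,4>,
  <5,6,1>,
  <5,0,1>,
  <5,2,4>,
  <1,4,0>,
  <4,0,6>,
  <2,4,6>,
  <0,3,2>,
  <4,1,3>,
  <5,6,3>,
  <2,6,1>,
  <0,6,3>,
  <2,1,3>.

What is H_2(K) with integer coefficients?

Take the total order 0 < 1 < 2 < 3 < 4 < 5 < 6 on the vertex set. Then K (dimension 2) consists of the simplices:

  0-simplices (7): [0], [1], [2], [3], [4], [5], [6]
  1-simplices (21): [0,1], [0,2], [0,3], [0,4], [0,5], [0,6], [1,2], [1,3], [1,4], [1,5], [1,6], [2,3], [2,4], [2,5], [2,6], [3,4], [3,5], [3,6], [4,5], [4,6], [5,6]
  2-simplices (14): [0,1,4], [0,1,5], [0,2,3], [0,2,5], [0,3,6], [0,4,6], [1,2,3], [1,2,6], [1,3,4], [1,5,6], [2,4,5], [2,4,6], [3,4,5], [3,5,6]

so the chain groups are C_0 ≅ Z^7, C_1 ≅ Z^21, C_2 ≅ Z^14.

∂_1: C_1 → C_0 is given by ∂[p,q] = [q] − [p].
This gives a 7×21 integer matrix of rank 6; reducing to Smith normal form yields diagonal entries (1,1,1,1,1,1).

Boundary ∂_2: C_2 → C_1 acts by ∂[p,q,r] = [q,r] − [p,r] + [p,q]. For instance
  ∂[2,4,5] = [4,5] − [2,5] + [2,4],
  ∂[0,4,6] = [4,6] − [0,6] + [0,4].
This gives a 21×14 integer matrix of rank 13; reducing to Smith normal form yields diagonal entries (1,1,1,1,1,1,1,1,1,1,1,1,1).

Now H_k = ker ∂_k / im ∂_{k+1}, so:

  H_2: rank ker ∂_2 − rank ∂_3 = (14 − 13) − 0 = 1, and there is no ∂_3, so H_2 ≅ Z.

H_2 ≅ Z.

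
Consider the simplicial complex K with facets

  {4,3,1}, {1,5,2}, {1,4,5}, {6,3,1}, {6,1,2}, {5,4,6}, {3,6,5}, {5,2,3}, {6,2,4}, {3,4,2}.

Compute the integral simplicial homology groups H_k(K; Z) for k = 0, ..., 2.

Take the total order 1 < 2 < 3 < 4 < 5 < 6 on the vertex set. Then K (dimension 2) consists of the simplices:

  0-simplices (6): [1], [2], [3], [4], [5], [6]
  1-simplices (15): [1,2], [1,3], [1,4], [1,5], [1,6], [2,3], [2,4], [2,5], [2,6], [3,4], [3,5], [3,6], [4,5], [4,6], [5,6]
  2-simplices (10): [1,2,5], [1,2,6], [1,3,4], [1,3,6], [1,4,5], [2,3,4], [2,3,5], [2,4,6], [3,5,6], [4,5,6]

so the chain groups are C_0 ≅ Z^6, C_1 ≅ Z^15, C_2 ≅ Z^10.

∂_1: C_1 → C_0 sends each edge [p,q] (with p < q) to q − p.
As a 6×15 matrix over Z this has rank 5, with invariant factors (1,1,1,1,1).

∂_2: C_2 → C_1 acts by ∂[p,q,r] = [q,r] − [p,r] + [p,q]. For instance
  ∂[1,2,5] = [2,5] − [1,5] + [1,2],
  ∂[3,5,6] = [5,6] − [3,6] + [3,5].
This gives a 15×10 integer matrix of rank 10; reducing to Smith normal form yields diagonal entries (1,1,1,1,1,1,1,1,1,2).

Reading off H_k = ker ∂_k / im ∂_{k+1}:

  H_0: rank C_0 − rank ∂_1 = 6 − 5 = 1, and the invariant factors of ∂_1 are all 1, so H_0 = Z.
  H_1: rank ker ∂_1 − rank ∂_2 = (15 − 5) − 10 = 0, and ∂_2 has invariant factor 2 > 1, so H_1 = Z_2.
  H_2: rank ker ∂_2 − rank ∂_3 = (10 − 10) − 0 = 0, and there is no ∂_3, so H_2 = 0.

(K is a triangulation of the real projective plane RP^2.)

H_0 = Z,  H_1 = Z_2,  H_2 = 0.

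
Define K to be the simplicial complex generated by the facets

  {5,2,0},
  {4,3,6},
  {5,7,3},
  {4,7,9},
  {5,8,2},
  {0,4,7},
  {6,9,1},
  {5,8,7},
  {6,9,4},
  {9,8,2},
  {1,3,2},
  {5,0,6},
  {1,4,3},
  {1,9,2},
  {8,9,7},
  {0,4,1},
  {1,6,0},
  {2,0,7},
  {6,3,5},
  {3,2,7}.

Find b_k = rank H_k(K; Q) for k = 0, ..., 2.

b_0 = 1, b_1 = 1, b_2 = 0.

We work with the vertex ordering 0 < 1 < 2 < 3 < 4 < 5 < 6 < 7 < 8 < 9. The simplices of K, each written with vertices in increasing order, are:

  0-simplices (10): [0], [1], [2], [3], [4], [5], [6], [7], [8], [9]
  1-simplices (30): (30 of them)
  2-simplices (20): (20 of them)

giving chain groups C_0 ≅ Z^10, C_1 ≅ Z^30, C_2 ≅ Z^20.

∂_1: C_1 → C_0 maps an edge to its endpoints' difference, ∂[p,q] = q − p. For instance
  ∂[1,6] = [6] − [1].
As a 10×30 matrix over Z this has rank 9, with invariant factors (1,1,1,1,1,1,1,1,1).

∂_2: C_2 → C_1 sends each 2-simplex [p,q,r] to [q,r] − [p,r] + [p,q]. For instance
  ∂[0,1,6] = [1,6] − [0,6] + [0,1],
  ∂[0,1,4] = [1,4] − [0,4] + [0,1].
The resulting 30×20 matrix has rank 20, and its Smith normal form has invariant factors (1,1,1,1,1,1,1,1,1,1,1,1,1,1,1,1,1,1,1,2).

From H_k ≅ ker(∂_k) / im(∂_{k+1}) we obtain:

  H_0: rank C_0 − rank ∂_1 = 10 − 9 = 1, and the invariant factors of ∂_1 are all 1, so H_0 ≅ Z.
  H_1: rank ker ∂_1 − rank ∂_2 = (30 − 9) − 20 = 1, and ∂_2 has invariant factor 2 > 1, so H_1 ≅ Z × Z/2.
  H_2: rank ker ∂_2 − rank ∂_3 = (20 − 20) − 0 = 0, and there is no ∂_3, so H_2 ≅ 0.

Hence the Betti numbers are b_0 = 1, b_1 = 1, b_2 = 0.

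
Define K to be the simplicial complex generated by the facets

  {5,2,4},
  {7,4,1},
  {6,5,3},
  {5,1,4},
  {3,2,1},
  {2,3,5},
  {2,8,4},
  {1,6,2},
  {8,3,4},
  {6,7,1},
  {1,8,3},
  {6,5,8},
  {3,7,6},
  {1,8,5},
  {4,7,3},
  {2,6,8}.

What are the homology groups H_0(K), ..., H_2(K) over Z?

Take the total order 1 < 2 < 3 < 4 < 5 < 6 < 7 < 8 on the vertex set. Then K (dimension 2) consists of the simplices:

  0-simplices (8): [1], [2], [3], [4], [5], [6], [7], [8]
  1-simplices (24): (24 of them)
  2-simplices (16): [1,2,3], [1,2,6], [1,3,8], [1,4,5], [1,4,7], [1,5,8], [1,6,7], [2,3,5], [2,4,5], [2,4,8], [2,6,8], [3,4,7], [3,4,8], [3,5,6], [3,6,7], [5,6,8]

so the chain groups are C_0 ≅ Z^8, C_1 ≅ Z^24, C_2 ≅ Z^16.

Boundary ∂_1: C_1 → C_0 sends each edge [p,q] (with p < q) to q − p. For instance
  ∂[4,5] = [5] − [4].
This gives a 8×24 integer matrix of rank 7; reducing to Smith normal form yields diagonal entries (1,1,1,1,1,1,1).

∂_2: C_2 → C_1 sends each 2-simplex [p,q,r] to [q,r] − [p,r] + [p,q]. For instance
  ∂[2,4,8] = [4,8] − [2,8] + [2,4],
  ∂[1,4,5] = [4,5] − [1,5] + [1,4].
As a 24×16 matrix over Z this has rank 15, with invariant factors (1,1,1,1,1,1,1,1,1,1,1,1,1,1,1).

Computing H_k = (kernel of ∂_k) / (image of ∂_{k+1}):

  H_0: rank C_0 − rank ∂_1 = 8 − 7 = 1, and the invariant factors of ∂_1 are all 1, so H_0 ≅ Z.
  H_1: rank ker ∂_1 − rank ∂_2 = (24 − 7) − 15 = 2, and the invariant factors of ∂_2 are all 1, so H_1 ≅ Z^2.
  H_2: rank ker ∂_2 − rank ∂_3 = (16 − 15) − 0 = 1, and there is no ∂_3, so H_2 ≅ Z.

As a check, the Euler characteristic is 8 − 24 + 16 = 0, which agrees with 1 − 2 + 1 = 0.

H_0 ≅ Z,  H_1 ≅ Z^2,  H_2 ≅ Z.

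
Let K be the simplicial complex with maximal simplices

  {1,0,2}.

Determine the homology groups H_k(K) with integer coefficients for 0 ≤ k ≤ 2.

K has 3 vertices, 3 edges, 1 triangle.
rank ∂_0 = 0, rank ∂_1 = 2 ⇒ b_0 = 3 − 0 − 2 = 1; all invariant factors of ∂_1 are 1 so no torsion. So H_0 = Z.
rank ∂_1 = 2, rank ∂_2 = 1 ⇒ b_1 = 3 − 2 − 1 = 0; all invariant factors of ∂_2 are 1 so no torsion. So H_1 = 0.
rank ∂_2 = 1, rank ∂_3 = 0 ⇒ b_2 = 1 − 1 − 0 = 0. So H_2 = 0.

H_0 = Z,  H_1 = 0,  H_2 = 0.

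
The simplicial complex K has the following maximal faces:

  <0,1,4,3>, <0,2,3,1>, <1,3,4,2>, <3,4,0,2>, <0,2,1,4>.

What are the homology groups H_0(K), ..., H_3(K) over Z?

Order the vertices as 0 < 1 < 2 < 3 < 4. Listing each simplex with vertices in this order, K has dimension 3 with simplices:

  0-simplices (5): [0], [1], [2], [3], [4]
  1-simplices (10): [0,1], [0,2], [0,3], [0,4], [1,2], [1,3], [1,4], [2,3], [2,4], [3,4]
  2-simplices (10): [0,1,2], [0,1,3], [0,1,4], [0,2,3], [0,2,4], [0,3,4], [1,2,3], [1,2,4], [1,3,4], [2,3,4]
  3-simplices (5): [0,1,2,3], [0,1,2,4], [0,1,3,4], [0,2,3,4], [1,2,3,4]

giving chain groups C_0 ≅ Z^5, C_1 ≅ Z^10, C_2 ≅ Z^10, C_3 ≅ Z^5.

The boundary map ∂_1: C_1 → C_0 is given by ∂[p,q] = [q] − [p].
The resulting 5×10 matrix has rank 4, and its Smith normal form has invariant factors (1,1,1,1).

The boundary map ∂_2: C_2 → C_1 maps a triangle to the signed sum of its edges. For instance
  ∂[1,2,4] = [2,4] − [1,4] + [1,2],
  ∂[0,2,3] = [2,3] − [0,3] + [0,2].
The 10×10 boundary matrix has rank 6 and Smith normal form diag(1,1,1,1,1,1).

Boundary ∂_3: C_3 → C_2 sends each 3-simplex σ to the alternating sum Σ_i (−1)^i (σ with its i-th vertex removed). For instance
  ∂[0,1,2,4] = [1,2,4] − [0,2,4] + [0,1,4] − [0,1,2],
  ∂[0,2,3,4] = [2,3,4] − [0,3,4] + [0,2,4] − [0,2,3].
This gives a 10×5 integer matrix of rank 4; reducing to Smith normal form yields diagonal entries (1,1,1,1).

Reading off H_k = ker ∂_k / im ∂_{k+1}:

  H_0: rank C_0 − rank ∂_1 = 5 − 4 = 1, and the invariant factors of ∂_1 are all 1, so H_0 ≅ Z.
  H_1: rank ker ∂_1 − rank ∂_2 = (10 − 4) − 6 = 0, and the invariant factors of ∂_2 are all 1, so H_1 ≅ 0.
  H_2: rank ker ∂_2 − rank ∂_3 = (10 − 6) − 4 = 0, and the invariant factors of ∂_3 are all 1, so H_2 ≅ 0.
  H_3: rank ker ∂_3 − rank ∂_4 = (5 − 4) − 0 = 1, and there is no ∂_4, so H_3 ≅ Z.

(K is a triangulation of the 3-sphere S^3.)

H_0 = Z,  H_1 = 0,  H_2 = 0,  H_3 = Z.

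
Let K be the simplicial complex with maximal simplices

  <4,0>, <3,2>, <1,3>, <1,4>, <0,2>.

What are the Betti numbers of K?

b_0 = 1, b_1 = 1.

We work with the vertex ordering 0 < 1 < 2 < 3 < 4. The simplices of K, each written with vertices in increasing order, are:

  0-simplices (5): [0], [1], [2], [3], [4]
  1-simplices (5): [0,2], [0,4], [1,3], [1,4], [2,3]

Hence C_0 ≅ Z^5, C_1 ≅ Z^5.

The boundary map ∂_1: C_1 → C_0 is given by ∂[p,q] = [q] − [p]. For instance
  ∂[0,2] = [2] − [0].
The resulting 5×5 matrix has rank 4, and its Smith normal form has invariant factors (1,1,1,1).

Reading off H_k = ker ∂_k / im ∂_{k+1}:

  H_0: rank C_0 − rank ∂_1 = 5 − 4 = 1, and the invariant factors of ∂_1 are all 1, so H_0 ≅ Z.
  H_1: rank ker ∂_1 − rank ∂_2 = (5 − 4) − 0 = 1, and there is no ∂_2, so H_1 ≅ Z.

Hence the Betti numbers are b_0 = 1, b_1 = 1.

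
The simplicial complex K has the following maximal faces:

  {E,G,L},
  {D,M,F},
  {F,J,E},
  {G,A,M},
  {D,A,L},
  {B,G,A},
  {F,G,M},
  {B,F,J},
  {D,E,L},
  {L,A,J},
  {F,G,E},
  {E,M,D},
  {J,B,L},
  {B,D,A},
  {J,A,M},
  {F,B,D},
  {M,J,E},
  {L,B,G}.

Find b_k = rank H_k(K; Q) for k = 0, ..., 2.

Order the vertices as A < B < D < E < F < G < J < L < M. Listing each simplex with vertices in this order, K has dimension 2 with simplices:

  0-simplices (9): A, B, D, E, F, G, J, L, M
  1-simplices (27): AB, AD, AG, AJ, AL, AM, BD, BF, BG, BJ, BL, DE, DF, DL, DM, EF, EG, EJ, EL, EM, FG, FJ, FM, GL, GM, JL, JM
  2-simplices (18): ABD, ABG, ADL, AGM, AJL, AJM, BDF, BFJ, BGL, BJL, DEL, DEM, DFM, EFG, EFJ, EGL, EJM, FGM

so the chain groups are C_0 ≅ Z^9, C_1 ≅ Z^27, C_2 ≅ Z^18.

Boundary ∂_1: C_1 → C_0 maps an edge to its endpoints' difference, ∂[p,q] = q − p.
As a 9×27 matrix over Z this has rank 8, with invariant factors (1,1,1,1,1,1,1,1).

Boundary ∂_2: C_2 → C_1 sends each 2-simplex [p,q,r] to [q,r] − [p,r] + [p,q]. For instance
  ∂ABD = BD − AD + AB,
  ∂DFM = FM − DM + DF.
The resulting 27×18 matrix has rank 18, and its Smith normal form has invariant factors (1,1,1,1,1,1,1,1,1,1,1,1,1,1,1,1,1,2).

Reading off H_k = ker ∂_k / im ∂_{k+1}:

  H_0: rank C_0 − rank ∂_1 = 9 − 8 = 1, and the invariant factors of ∂_1 are all 1, so H_0 ≅ Z.
  H_1: rank ker ∂_1 − rank ∂_2 = (27 − 8) − 18 = 1, and ∂_2 has invariant factor 2 > 1, so H_1 ≅ Z ⊕ Z/2Z.
  H_2: rank ker ∂_2 − rank ∂_3 = (18 − 18) − 0 = 0, and there is no ∂_3, so H_2 ≅ 0.

As a check, the Euler characteristic is 9 − 27 + 18 = 0, which agrees with 1 − 1 + 0 = 0.
(K is a triangulation of the Klein bottle.)

Hence the Betti numbers are b_0 = 1, b_1 = 1, b_2 = 0.

b_0 = 1, b_1 = 1, b_2 = 0.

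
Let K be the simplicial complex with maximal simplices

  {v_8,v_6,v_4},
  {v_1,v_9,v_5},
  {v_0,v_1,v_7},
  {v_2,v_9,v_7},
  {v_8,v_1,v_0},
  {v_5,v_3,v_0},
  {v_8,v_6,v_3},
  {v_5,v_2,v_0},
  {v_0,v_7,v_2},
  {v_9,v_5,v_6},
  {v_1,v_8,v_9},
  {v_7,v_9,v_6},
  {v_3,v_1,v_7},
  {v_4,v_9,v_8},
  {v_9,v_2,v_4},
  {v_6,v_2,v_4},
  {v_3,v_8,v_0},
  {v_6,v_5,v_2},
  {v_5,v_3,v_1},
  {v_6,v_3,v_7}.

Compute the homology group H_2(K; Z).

H_2 ≅ 0.

Fix the vertex order v_0 < v_1 < v_2 < v_3 < v_4 < v_5 < v_6 < v_7 < v_8 < v_9 and write every simplex with vertices in increasing order. Then dim K = 2 and the simplices of K are:

  0-simplices (10): [v_0], [v_1], [v_2], [v_3], [v_4], [v_5], [v_6], [v_7], [v_8], [v_9]
  1-simplices (30): (30 of them)
  2-simplices (20): (20 of them)

giving chain groups C_0 ≅ Z^10, C_1 ≅ Z^30, C_2 ≅ Z^20.

∂_1: C_1 → C_0 sends each edge [p,q] (with p < q) to q − p. For instance
  ∂[v_4,v_8] = [v_8] − [v_4].
This gives a 10×30 integer matrix of rank 9; reducing to Smith normal form yields diagonal entries (1,1,1,1,1,1,1,1,1).

Boundary ∂_2: C_2 → C_1 maps a triangle to the signed sum of its edges. For instance
  ∂[v_6,v_7,v_9] = [v_7,v_9] − [v_6,v_9] + [v_6,v_7],
  ∂[v_1,v_3,v_5] = [v_3,v_5] − [v_1,v_5] + [v_1,v_3].
The 30×20 boundary matrix has rank 20 and Smith normal form diag(1,1,1,1,1,1,1,1,1,1,1,1,1,1,1,1,1,1,1,2).

Computing H_k = (kernel of ∂_k) / (image of ∂_{k+1}):

  H_2: rank ker ∂_2 − rank ∂_3 = (20 − 20) − 0 = 0, and there is no ∂_3, so H_2 = 0.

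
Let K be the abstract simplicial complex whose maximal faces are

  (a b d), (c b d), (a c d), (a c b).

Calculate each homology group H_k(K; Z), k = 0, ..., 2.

H_0 = Z,  H_1 = 0,  H_2 = Z.

We work with the vertex ordering a < b < c < d. The simplices of K, each written with vertices in increasing order, are:

  0-simplices (4): a, b, c, d
  1-simplices (6): ab, ac, ad, bc, bd, cd
  2-simplices (4): abc, abd, acd, bcd

Hence C_0 ≅ Z^4, C_1 ≅ Z^6, C_2 ≅ Z^4.

∂_1: C_1 → C_0 is given by ∂[p,q] = [q] − [p].
As a 4×6 matrix over Z this has rank 3, with invariant factors (1,1,1).

The boundary map ∂_2: C_2 → C_1 maps a triangle to the signed sum of its edges. For instance
  ∂acd = cd − ad + ac,
  ∂bcd = cd − bd + bc.
This gives a 6×4 integer matrix of rank 3; reducing to Smith normal form yields diagonal entries (1,1,1).

From H_k ≅ ker(∂_k) / im(∂_{k+1}) we obtain:

  H_0: rank C_0 − rank ∂_1 = 4 − 3 = 1, and the invariant factors of ∂_1 are all 1, so H_0 ≅ Z.
  H_1: rank ker ∂_1 − rank ∂_2 = (6 − 3) − 3 = 0, and the invariant factors of ∂_2 are all 1, so H_1 ≅ 0.
  H_2: rank ker ∂_2 − rank ∂_3 = (4 − 3) − 0 = 1, and there is no ∂_3, so H_2 ≅ Z.

As a check, the Euler characteristic is 4 − 6 + 4 = 2, which agrees with 1 − 0 + 1 = 2.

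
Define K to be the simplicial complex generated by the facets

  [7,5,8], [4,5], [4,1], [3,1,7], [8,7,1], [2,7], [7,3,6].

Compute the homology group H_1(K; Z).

H_1 = Z.

Order the vertices as 1 < 2 < 3 < 4 < 5 < 6 < 7 < 8. Listing each simplex with vertices in this order, K has dimension 2 with simplices:

  0-simplices (8): [1], [2], [3], [4], [5], [6], [7], [8]
  1-simplices (12): [1,3], [1,4], [1,7], [1,8], [2,7], [3,6], [3,7], [4,5], [5,7], [5,8], [6,7], [7,8]
  2-simplices (4): [1,3,7], [1,7,8], [3,6,7], [5,7,8]

giving chain groups C_0 ≅ Z^8, C_1 ≅ Z^12, C_2 ≅ Z^4.

∂_1: C_1 → C_0 maps an edge to its endpoints' difference, ∂[p,q] = q − p.
The resulting 8×12 matrix has rank 7, and its Smith normal form has invariant factors (1,1,1,1,1,1,1).

Boundary ∂_2: C_2 → C_1 sends each 2-simplex [p,q,r] to [q,r] − [p,r] + [p,q]. For instance
  ∂[3,6,7] = [6,7] − [3,7] + [3,6],
  ∂[5,7,8] = [7,8] − [5,8] + [5,7].
As a 12×4 matrix over Z this has rank 4, with invariant factors (1,1,1,1).

From H_k ≅ ker(∂_k) / im(∂_{k+1}) we obtain:

  H_1: rank ker ∂_1 − rank ∂_2 = (12 − 7) − 4 = 1, and the invariant factors of ∂_2 are all 1, so H_1 = Z.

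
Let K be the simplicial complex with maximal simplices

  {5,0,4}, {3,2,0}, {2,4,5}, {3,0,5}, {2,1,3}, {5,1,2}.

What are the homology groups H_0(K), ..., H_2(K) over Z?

K has 6 vertices, 12 edges, 6 triangles.
rank ∂_0 = 0, rank ∂_1 = 5 ⇒ b_0 = 6 − 0 − 5 = 1; all invariant factors of ∂_1 are 1 so no torsion. So H_0 ≅ Z.
rank ∂_1 = 5, rank ∂_2 = 6 ⇒ b_1 = 12 − 5 − 6 = 1; all invariant factors of ∂_2 are 1 so no torsion. So H_1 ≅ Z.
rank ∂_2 = 6, rank ∂_3 = 0 ⇒ b_2 = 6 − 6 − 0 = 0. So H_2 ≅ 0.

H_0 = Z,  H_1 = Z,  H_2 = 0.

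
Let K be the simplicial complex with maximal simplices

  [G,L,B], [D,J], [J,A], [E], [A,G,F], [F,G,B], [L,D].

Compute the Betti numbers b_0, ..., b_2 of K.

Order the vertices as A < B < D < E < F < G < J < L. Listing each simplex with vertices in this order, K has dimension 2 with simplices:

  0-simplices (8): A, B, D, E, F, G, J, L
  1-simplices (10): AF, AG, AJ, BF, BG, BL, DJ, DL, FG, GL
  2-simplices (3): AFG, BFG, BGL

giving chain groups C_0 ≅ Z^8, C_1 ≅ Z^10, C_2 ≅ Z^3.

∂_1: C_1 → C_0 maps an edge to its endpoints' difference, ∂[p,q] = q − p.
This gives a 8×10 integer matrix of rank 6; reducing to Smith normal form yields diagonal entries (1,1,1,1,1,1).

∂_2: C_2 → C_1 maps a triangle to the signed sum of its edges. For instance
  ∂BFG = FG − BG + BF,
  ∂AFG = FG − AG + AF.
The resulting 10×3 matrix has rank 3, and its Smith normal form has invariant factors (1,1,1).

Computing H_k = (kernel of ∂_k) / (image of ∂_{k+1}):

  H_0: rank C_0 − rank ∂_1 = 8 − 6 = 2, and the invariant factors of ∂_1 are all 1, so H_0 = Z^2.
  H_1: rank ker ∂_1 − rank ∂_2 = (10 − 6) − 3 = 1, and the invariant factors of ∂_2 are all 1, so H_1 = Z.
  H_2: rank ker ∂_2 − rank ∂_3 = (3 − 3) − 0 = 0, and there is no ∂_3, so H_2 = 0.

Hence the Betti numbers are b_0 = 2, b_1 = 1, b_2 = 0.

b_0 = 2, b_1 = 1, b_2 = 0.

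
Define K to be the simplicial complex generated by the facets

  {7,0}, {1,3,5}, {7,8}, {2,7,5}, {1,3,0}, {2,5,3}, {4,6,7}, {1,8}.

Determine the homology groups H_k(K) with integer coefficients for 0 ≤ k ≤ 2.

H_0 ≅ Z,  H_1 ≅ Z^2,  H_2 = 0.

Take the total order 0 < 1 < 2 < 3 < 4 < 5 < 6 < 7 < 8 on the vertex set. Then K (dimension 2) consists of the simplices:

  0-simplices (9): [0], [1], [2], [3], [4], [5], [6], [7], [8]
  1-simplices (15): [0,1], [0,3], [0,7], [1,3], [1,5], [1,8], [2,3], [2,5], [2,7], [3,5], [4,6], [4,7], [5,7], [6,7], [7,8]
  2-simplices (5): [0,1,3], [1,3,5], [2,3,5], [2,5,7], [4,6,7]

Hence C_0 ≅ Z^9, C_1 ≅ Z^15, C_2 ≅ Z^5.

∂_1: C_1 → C_0 sends each edge [p,q] (with p < q) to q − p. For instance
  ∂[0,1] = [1] − [0].
As a 9×15 matrix over Z this has rank 8, with invariant factors (1,1,1,1,1,1,1,1).

∂_2: C_2 → C_1 maps a triangle to the signed sum of its edges. For instance
  ∂[2,5,7] = [5,7] − [2,7] + [2,5],
  ∂[4,6,7] = [6,7] − [4,7] + [4,6].
As a 15×5 matrix over Z this has rank 5, with invariant factors (1,1,1,1,1).

Now H_k = ker ∂_k / im ∂_{k+1}, so:

  H_0: rank C_0 − rank ∂_1 = 9 − 8 = 1, and the invariant factors of ∂_1 are all 1, so H_0 = Z.
  H_1: rank ker ∂_1 − rank ∂_2 = (15 − 8) − 5 = 2, and the invariant factors of ∂_2 are all 1, so H_1 = Z^2.
  H_2: rank ker ∂_2 − rank ∂_3 = (5 − 5) − 0 = 0, and there is no ∂_3, so H_2 = 0.

As a check, the Euler characteristic is 9 − 15 + 5 = -1, which agrees with 1 − 2 + 0 = -1.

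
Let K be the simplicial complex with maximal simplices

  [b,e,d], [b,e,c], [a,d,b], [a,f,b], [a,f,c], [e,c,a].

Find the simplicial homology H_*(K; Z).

H_0 = Z,  H_1 = Z,  H_2 = 0.

Fix the vertex order a < b < c < d < e < f and write every simplex with vertices in increasing order. Then dim K = 2 and the simplices of K are:

  0-simplices (6): a, b, c, d, e, f
  1-simplices (12): ab, ac, ad, ae, af, bc, bd, be, bf, ce, cf, de
  2-simplices (6): abd, abf, ace, acf, bce, bde

giving chain groups C_0 ≅ Z^6, C_1 ≅ Z^12, C_2 ≅ Z^6.

The boundary map ∂_1: C_1 → C_0 sends each edge [p,q] (with p < q) to q − p. For instance
  ∂ab = b − a.
This gives a 6×12 integer matrix of rank 5; reducing to Smith normal form yields diagonal entries (1,1,1,1,1).

Boundary ∂_2: C_2 → C_1 maps a triangle to the signed sum of its edges. For instance
  ∂bce = ce − be + bc,
  ∂acf = cf − af + ac.
This gives a 12×6 integer matrix of rank 6; reducing to Smith normal form yields diagonal entries (1,1,1,1,1,1).

Now H_k = ker ∂_k / im ∂_{k+1}, so:

  H_0: rank C_0 − rank ∂_1 = 6 − 5 = 1, and the invariant factors of ∂_1 are all 1, so H_0 = Z.
  H_1: rank ker ∂_1 − rank ∂_2 = (12 − 5) − 6 = 1, and the invariant factors of ∂_2 are all 1, so H_1 = Z.
  H_2: rank ker ∂_2 − rank ∂_3 = (6 − 6) − 0 = 0, and there is no ∂_3, so H_2 = 0.

As a check, the Euler characteristic is 6 − 12 + 6 = 0, which agrees with 1 − 1 + 0 = 0.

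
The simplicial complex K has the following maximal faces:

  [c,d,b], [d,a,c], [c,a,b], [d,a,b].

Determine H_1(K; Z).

K has 4 vertices, 6 edges, 4 triangles.
rank ∂_1 = 3, rank ∂_2 = 3 ⇒ b_1 = 6 − 3 − 3 = 0; all invariant factors of ∂_2 are 1 so no torsion. So H_1 ≅ 0.

H_1 = 0.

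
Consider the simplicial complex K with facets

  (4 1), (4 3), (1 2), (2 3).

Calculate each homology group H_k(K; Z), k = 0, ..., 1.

H_0 = Z,  H_1 = Z.

K has 4 vertices, 4 edges.
rank ∂_0 = 0, rank ∂_1 = 3 ⇒ b_0 = 4 − 0 − 3 = 1; all invariant factors of ∂_1 are 1 so no torsion. So H_0 = Z.
rank ∂_1 = 3, rank ∂_2 = 0 ⇒ b_1 = 4 − 3 − 0 = 1. So H_1 = Z.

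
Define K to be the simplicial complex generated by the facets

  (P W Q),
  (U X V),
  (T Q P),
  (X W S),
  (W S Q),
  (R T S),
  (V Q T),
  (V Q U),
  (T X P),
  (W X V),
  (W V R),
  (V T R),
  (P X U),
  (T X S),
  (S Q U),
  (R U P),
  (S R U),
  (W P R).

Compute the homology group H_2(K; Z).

Order the vertices as P < Q < R < S < T < U < V < W < X. Listing each simplex with vertices in this order, K has dimension 2 with simplices:

  0-simplices (9): P, Q, R, S, T, U, V, W, X
  1-simplices (27): PQ, PR, PT, PU, PW, PX, QS, QT, QU, QV, QW, RS, RT, RU, RV, RW, ST, SU, SW, SX, TV, TX, UV, UX, VW, VX, WX
  2-simplices (18): PQT, PQW, PRU, PRW, PTX, PUX, QSU, QSW, QTV, QUV, RST, RSU, RTV, RVW, STX, SWX, UVX, VWX

so the chain groups are C_0 ≅ Z^9, C_1 ≅ Z^27, C_2 ≅ Z^18.

∂_1: C_1 → C_0 maps an edge to its endpoints' difference, ∂[p,q] = q − p. For instance
  ∂PT = T − P.
The resulting 9×27 matrix has rank 8, and its Smith normal form has invariant factors (1,1,1,1,1,1,1,1).

The boundary map ∂_2: C_2 → C_1 sends each 2-simplex [p,q,r] to [q,r] − [p,r] + [p,q]. For instance
  ∂VWX = WX − VX + VW,
  ∂PQW = QW − PW + PQ.
The 27×18 boundary matrix has rank 17 and Smith normal form diag(1,1,1,1,1,1,1,1,1,1,1,1,1,1,1,1,1).

Computing H_k = (kernel of ∂_k) / (image of ∂_{k+1}):

  H_2: rank ker ∂_2 − rank ∂_3 = (18 − 17) − 0 = 1, and there is no ∂_3, so H_2 ≅ Z.

H_2 ≅ Z.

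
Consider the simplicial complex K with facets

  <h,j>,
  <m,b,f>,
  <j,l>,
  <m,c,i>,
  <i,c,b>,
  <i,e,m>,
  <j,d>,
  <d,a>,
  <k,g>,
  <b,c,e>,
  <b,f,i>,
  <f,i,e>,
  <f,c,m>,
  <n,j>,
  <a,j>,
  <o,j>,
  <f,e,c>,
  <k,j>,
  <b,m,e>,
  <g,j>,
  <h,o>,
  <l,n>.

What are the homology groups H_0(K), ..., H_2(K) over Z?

Fix the vertex order a < b < c < d < e < f < g < h < i < j < k < l < m < n < o and write every simplex with vertices in increasing order. Then dim K = 2 and the simplices of K are:

  0-simplices (15): a, b, c, d, e, f, g, h, i, j, k, l, m, n, o
  1-simplices (27): ad, aj, bc, be, bf, bi, bm, ce, cf, ci, cm, dj, ef, ei, em, fi, fm, gj, gk, hj, ho, im, jk, jl, jn, jo, ln
  2-simplices (10): bce, bci, bem, bfi, bfm, cef, cfm, cim, efi, eim

so the chain groups are C_0 ≅ Z^15, C_1 ≅ Z^27, C_2 ≅ Z^10.

The boundary map ∂_1: C_1 → C_0 maps an edge to its endpoints' difference, ∂[p,q] = q − p. For instance
  ∂cm = m − c.
The 15×27 boundary matrix has rank 13 and Smith normal form diag(1,1,1,1,1,1,1,1,1,1,1,1,1).

Boundary ∂_2: C_2 → C_1 sends each 2-simplex [p,q,r] to [q,r] − [p,r] + [p,q]. For instance
  ∂efi = fi − ei + ef,
  ∂bce = ce − be + bc.
The 27×10 boundary matrix has rank 10 and Smith normal form diag(1,1,1,1,1,1,1,1,1,2).

Computing H_k = (kernel of ∂_k) / (image of ∂_{k+1}):

  H_0: rank C_0 − rank ∂_1 = 15 − 13 = 2, and the invariant factors of ∂_1 are all 1, so H_0 = Z^2.
  H_1: rank ker ∂_1 − rank ∂_2 = (27 − 13) − 10 = 4, and ∂_2 has invariant factor 2 > 1, so H_1 = Z^4 ⊕ Z/2Z.
  H_2: rank ker ∂_2 − rank ∂_3 = (10 − 10) − 0 = 0, and there is no ∂_3, so H_2 = 0.

H_0 ≅ Z^2,  H_1 ≅ Z^4 ⊕ Z/2Z,  H_2 = 0.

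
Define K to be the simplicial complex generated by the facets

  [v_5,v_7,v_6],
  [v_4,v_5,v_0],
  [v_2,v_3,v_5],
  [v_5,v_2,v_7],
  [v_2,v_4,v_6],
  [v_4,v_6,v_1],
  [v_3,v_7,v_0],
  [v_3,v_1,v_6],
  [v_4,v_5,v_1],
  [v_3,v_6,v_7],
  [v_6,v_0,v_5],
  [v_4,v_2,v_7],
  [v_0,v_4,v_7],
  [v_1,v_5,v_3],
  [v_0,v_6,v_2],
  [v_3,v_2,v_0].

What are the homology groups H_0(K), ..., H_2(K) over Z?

H_0 ≅ Z,  H_1 ≅ Z^2,  H_2 ≅ Z.

K has 8 vertices, 24 edges, 16 triangles.
rank ∂_0 = 0, rank ∂_1 = 7 ⇒ b_0 = 8 − 0 − 7 = 1; all invariant factors of ∂_1 are 1 so no torsion. So H_0 ≅ Z.
rank ∂_1 = 7, rank ∂_2 = 15 ⇒ b_1 = 24 − 7 − 15 = 2; all invariant factors of ∂_2 are 1 so no torsion. So H_1 ≅ Z^2.
rank ∂_2 = 15, rank ∂_3 = 0 ⇒ b_2 = 16 − 15 − 0 = 1. So H_2 ≅ Z.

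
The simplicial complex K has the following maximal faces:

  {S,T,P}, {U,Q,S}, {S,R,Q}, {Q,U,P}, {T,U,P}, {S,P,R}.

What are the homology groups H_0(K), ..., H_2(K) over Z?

H_0 ≅ Z,  H_1 ≅ Z,  H_2 = 0.

Order the vertices as P < Q < R < S < T < U. Listing each simplex with vertices in this order, K has dimension 2 with simplices:

  0-simplices (6): P, Q, R, S, T, U
  1-simplices (12): PQ, PR, PS, PT, PU, QR, QS, QU, RS, ST, SU, TU
  2-simplices (6): PQU, PRS, PST, PTU, QRS, QSU

giving chain groups C_0 ≅ Z^6, C_1 ≅ Z^12, C_2 ≅ Z^6.

∂_1: C_1 → C_0 sends each edge [p,q] (with p < q) to q − p. For instance
  ∂QU = U − Q.
The 6×12 boundary matrix has rank 5 and Smith normal form diag(1,1,1,1,1).

The boundary map ∂_2: C_2 → C_1 maps a triangle to the signed sum of its edges. For instance
  ∂PRS = RS − PS + PR,
  ∂PQU = QU − PU + PQ.
The resulting 12×6 matrix has rank 6, and its Smith normal form has invariant factors (1,1,1,1,1,1).

Reading off H_k = ker ∂_k / im ∂_{k+1}:

  H_0: rank C_0 − rank ∂_1 = 6 − 5 = 1, and the invariant factors of ∂_1 are all 1, so H_0 = Z.
  H_1: rank ker ∂_1 − rank ∂_2 = (12 − 5) − 6 = 1, and the invariant factors of ∂_2 are all 1, so H_1 = Z.
  H_2: rank ker ∂_2 − rank ∂_3 = (6 − 6) − 0 = 0, and there is no ∂_3, so H_2 = 0.

As a check, the Euler characteristic is 6 − 12 + 6 = 0, which agrees with 1 − 1 + 0 = 0.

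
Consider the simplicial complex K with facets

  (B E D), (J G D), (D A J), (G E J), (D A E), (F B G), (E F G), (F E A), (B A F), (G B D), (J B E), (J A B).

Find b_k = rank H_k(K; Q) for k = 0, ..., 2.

Take the total order A < B < D < E < F < G < J on the vertex set. Then K (dimension 2) consists of the simplices:

  0-simplices (7): A, B, D, E, F, G, J
  1-simplices (18): AB, AD, AE, AF, AJ, BD, BE, BF, BG, BJ, DE, DG, DJ, EF, EG, EJ, FG, GJ
  2-simplices (12): ABF, ABJ, ADE, ADJ, AEF, BDE, BDG, BEJ, BFG, DGJ, EFG, EGJ

giving chain groups C_0 ≅ Z^7, C_1 ≅ Z^18, C_2 ≅ Z^12.

The boundary map ∂_1: C_1 → C_0 sends each edge [p,q] (with p < q) to q − p. For instance
  ∂FG = G − F.
This gives a 7×18 integer matrix of rank 6; reducing to Smith normal form yields diagonal entries (1,1,1,1,1,1).

Boundary ∂_2: C_2 → C_1 maps a triangle to the signed sum of its edges. For instance
  ∂BDG = DG − BG + BD,
  ∂BFG = FG − BG + BF.
This gives a 18×12 integer matrix of rank 12; reducing to Smith normal form yields diagonal entries (1,1,1,1,1,1,1,1,1,1,1,2).

Computing H_k = (kernel of ∂_k) / (image of ∂_{k+1}):

  H_0: rank C_0 − rank ∂_1 = 7 − 6 = 1, and the invariant factors of ∂_1 are all 1, so H_0 = Z.
  H_1: rank ker ∂_1 − rank ∂_2 = (18 − 6) − 12 = 0, and ∂_2 has invariant factor 2 > 1, so H_1 = Z/2.
  H_2: rank ker ∂_2 − rank ∂_3 = (12 − 12) − 0 = 0, and there is no ∂_3, so H_2 = 0.

Hence the Betti numbers are b_0 = 1, b_1 = 0, b_2 = 0.

b_0 = 1, b_1 = 0, b_2 = 0.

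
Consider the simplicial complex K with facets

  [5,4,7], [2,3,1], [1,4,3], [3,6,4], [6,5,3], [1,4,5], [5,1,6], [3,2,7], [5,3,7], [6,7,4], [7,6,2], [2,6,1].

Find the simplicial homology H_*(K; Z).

Take the total order 1 < 2 < 3 < 4 < 5 < 6 < 7 on the vertex set. Then K (dimension 2) consists of the simplices:

  0-simplices (7): [1], [2], [3], [4], [5], [6], [7]
  1-simplices (18): [1,2], [1,3], [1,4], [1,5], [1,6], [2,3], [2,6], [2,7], [3,4], [3,5], [3,6], [3,7], [4,5], [4,6], [4,7], [5,6], [5,7], [6,7]
  2-simplices (12): [1,2,3], [1,2,6], [1,3,4], [1,4,5], [1,5,6], [2,3,7], [2,6,7], [3,4,6], [3,5,6], [3,5,7], [4,5,7], [4,6,7]

so the chain groups are C_0 ≅ Z^7, C_1 ≅ Z^18, C_2 ≅ Z^12.

The boundary map ∂_1: C_1 → C_0 is given by ∂[p,q] = [q] − [p]. For instance
  ∂[3,6] = [6] − [3].
The resulting 7×18 matrix has rank 6, and its Smith normal form has invariant factors (1,1,1,1,1,1).

∂_2: C_2 → C_1 sends each 2-simplex [p,q,r] to [q,r] − [p,r] + [p,q]. For instance
  ∂[1,4,5] = [4,5] − [1,5] + [1,4],
  ∂[2,3,7] = [3,7] − [2,7] + [2,3].
As a 18×12 matrix over Z this has rank 12, with invariant factors (1,1,1,1,1,1,1,1,1,1,1,2).

Computing H_k = (kernel of ∂_k) / (image of ∂_{k+1}):

  H_0: rank C_0 − rank ∂_1 = 7 − 6 = 1, and the invariant factors of ∂_1 are all 1, so H_0 ≅ Z.
  H_1: rank ker ∂_1 − rank ∂_2 = (18 − 6) − 12 = 0, and ∂_2 has invariant factor 2 > 1, so H_1 ≅ Z/2.
  H_2: rank ker ∂_2 − rank ∂_3 = (12 − 12) − 0 = 0, and there is no ∂_3, so H_2 ≅ 0.

H_0 = Z,  H_1 = Z/2,  H_2 = 0.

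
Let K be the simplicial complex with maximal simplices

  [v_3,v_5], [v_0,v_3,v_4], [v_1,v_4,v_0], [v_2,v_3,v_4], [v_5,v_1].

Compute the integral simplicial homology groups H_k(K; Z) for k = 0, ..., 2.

H_0 = Z,  H_1 = Z,  H_2 = 0.

Order the vertices as v_0 < v_1 < v_2 < v_3 < v_4 < v_5. Listing each simplex with vertices in this order, K has dimension 2 with simplices:

  0-simplices (6): [v_0], [v_1], [v_2], [v_3], [v_4], [v_5]
  1-simplices (9): [v_0,v_1], [v_0,v_3], [v_0,v_4], [v_1,v_4], [v_1,v_5], [v_2,v_3], [v_2,v_4], [v_3,v_4], [v_3,v_5]
  2-simplices (3): [v_0,v_1,v_4], [v_0,v_3,v_4], [v_2,v_3,v_4]

giving chain groups C_0 ≅ Z^6, C_1 ≅ Z^9, C_2 ≅ Z^3.

Boundary ∂_1: C_1 → C_0 sends each edge [p,q] (with p < q) to q − p. For instance
  ∂[v_1,v_5] = [v_5] − [v_1].
As a 6×9 matrix over Z this has rank 5, with invariant factors (1,1,1,1,1).

∂_2: C_2 → C_1 maps a triangle to the signed sum of its edges. For instance
  ∂[v_2,v_3,v_4] = [v_3,v_4] − [v_2,v_4] + [v_2,v_3],
  ∂[v_0,v_3,v_4] = [v_3,v_4] − [v_0,v_4] + [v_0,v_3].
This gives a 9×3 integer matrix of rank 3; reducing to Smith normal form yields diagonal entries (1,1,1).

From H_k ≅ ker(∂_k) / im(∂_{k+1}) we obtain:

  H_0: rank C_0 − rank ∂_1 = 6 − 5 = 1, and the invariant factors of ∂_1 are all 1, so H_0 = Z.
  H_1: rank ker ∂_1 − rank ∂_2 = (9 − 5) − 3 = 1, and the invariant factors of ∂_2 are all 1, so H_1 = Z.
  H_2: rank ker ∂_2 − rank ∂_3 = (3 − 3) − 0 = 0, and there is no ∂_3, so H_2 = 0.

As a check, the Euler characteristic is 6 − 9 + 3 = 0, which agrees with 1 − 1 + 0 = 0.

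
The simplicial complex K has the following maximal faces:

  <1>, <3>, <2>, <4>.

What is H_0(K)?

H_0 ≅ Z^4.

Fix the vertex order 1 < 2 < 3 < 4 and write every simplex with vertices in increasing order. Then dim K = 0 and the simplices of K are:

  0-simplices (4): [1], [2], [3], [4]

giving chain groups C_0 ≅ Z^4.

Reading off H_k = ker ∂_k / im ∂_{k+1}:

  H_0: rank C_0 − rank ∂_1 = 4 − 0 = 4, and there is no ∂_1, so H_0 = Z^4.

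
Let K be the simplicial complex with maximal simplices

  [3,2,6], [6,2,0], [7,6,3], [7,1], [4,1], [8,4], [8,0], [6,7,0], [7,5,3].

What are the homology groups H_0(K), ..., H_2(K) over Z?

Order the vertices as 0 < 1 < 2 < 3 < 4 < 5 < 6 < 7 < 8. Listing each simplex with vertices in this order, K has dimension 2 with simplices:

  0-simplices (9): [0], [1], [2], [3], [4], [5], [6], [7], [8]
  1-simplices (14): [0,2], [0,6], [0,7], [0,8], [1,4], [1,7], [2,3], [2,6], [3,5], [3,6], [3,7], [4,8], [5,7], [6,7]
  2-simplices (5): [0,2,6], [0,6,7], [2,3,6], [3,5,7], [3,6,7]

giving chain groups C_0 ≅ Z^9, C_1 ≅ Z^14, C_2 ≅ Z^5.

∂_1: C_1 → C_0 maps an edge to its endpoints' difference, ∂[p,q] = q − p. For instance
  ∂[0,7] = [7] − [0].
The 9×14 boundary matrix has rank 8 and Smith normal form diag(1,1,1,1,1,1,1,1).

Boundary ∂_2: C_2 → C_1 acts by ∂[p,q,r] = [q,r] − [p,r] + [p,q]. For instance
  ∂[3,5,7] = [5,7] − [3,7] + [3,5],
  ∂[0,6,7] = [6,7] − [0,7] + [0,6].
The 14×5 boundary matrix has rank 5 and Smith normal form diag(1,1,1,1,1).

Computing H_k = (kernel of ∂_k) / (image of ∂_{k+1}):

  H_0: rank C_0 − rank ∂_1 = 9 − 8 = 1, and the invariant factors of ∂_1 are all 1, so H_0 ≅ Z.
  H_1: rank ker ∂_1 − rank ∂_2 = (14 − 8) − 5 = 1, and the invariant factors of ∂_2 are all 1, so H_1 ≅ Z.
  H_2: rank ker ∂_2 − rank ∂_3 = (5 − 5) − 0 = 0, and there is no ∂_3, so H_2 ≅ 0.

As a check, the Euler characteristic is 9 − 14 + 5 = 0, which agrees with 1 − 1 + 0 = 0.

H_0 ≅ Z,  H_1 ≅ Z,  H_2 = 0.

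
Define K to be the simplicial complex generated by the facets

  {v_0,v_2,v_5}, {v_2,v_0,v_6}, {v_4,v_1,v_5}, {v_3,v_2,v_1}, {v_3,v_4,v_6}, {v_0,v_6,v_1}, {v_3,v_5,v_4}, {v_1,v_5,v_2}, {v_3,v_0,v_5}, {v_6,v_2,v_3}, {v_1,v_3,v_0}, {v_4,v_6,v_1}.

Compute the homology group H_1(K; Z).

We work with the vertex ordering v_0 < v_1 < v_2 < v_3 < v_4 < v_5 < v_6. The simplices of K, each written with vertices in increasing order, are:

  0-simplices (7): [v_0], [v_1], [v_2], [v_3], [v_4], [v_5], [v_6]
  1-simplices (18): (18 of them)
  2-simplices (12): (12 of them)

Hence C_0 ≅ Z^7, C_1 ≅ Z^18, C_2 ≅ Z^12.

The boundary map ∂_1: C_1 → C_0 is given by ∂[p,q] = [q] − [p].
This gives a 7×18 integer matrix of rank 6; reducing to Smith normal form yields diagonal entries (1,1,1,1,1,1).

Boundary ∂_2: C_2 → C_1 acts by ∂[p,q,r] = [q,r] − [p,r] + [p,q]. For instance
  ∂[v_0,v_3,v_5] = [v_3,v_5] − [v_0,v_5] + [v_0,v_3],
  ∂[v_1,v_4,v_5] = [v_4,v_5] − [v_1,v_5] + [v_1,v_4].
This gives a 18×12 integer matrix of rank 12; reducing to Smith normal form yields diagonal entries (1,1,1,1,1,1,1,1,1,1,1,2).

Reading off H_k = ker ∂_k / im ∂_{k+1}:

  H_1: rank ker ∂_1 − rank ∂_2 = (18 − 6) − 12 = 0, and ∂_2 has invariant factor 2 > 1, so H_1 = Z_2.

(K is a triangulation of the real projective plane RP^2.)

H_1 = Z_2.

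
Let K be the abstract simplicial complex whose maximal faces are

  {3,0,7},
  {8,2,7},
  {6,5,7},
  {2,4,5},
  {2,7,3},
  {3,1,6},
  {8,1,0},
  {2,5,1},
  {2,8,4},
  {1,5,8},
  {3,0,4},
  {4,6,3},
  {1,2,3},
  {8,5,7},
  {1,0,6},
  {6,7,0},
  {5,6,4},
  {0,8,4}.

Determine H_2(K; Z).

H_2 = 0.

Order the vertices as 0 < 1 < 2 < 3 < 4 < 5 < 6 < 7 < 8. Listing each simplex with vertices in this order, K has dimension 2 with simplices:

  0-simplices (9): [0], [1], [2], [3], [4], [5], [6], [7], [8]
  1-simplices (27): (27 of them)
  2-simplices (18): [0,1,6], [0,1,8], [0,3,4], [0,3,7], [0,4,8], [0,6,7], [1,2,3], [1,2,5], [1,3,6], [1,5,8], [2,3,7], [2,4,5], [2,4,8], [2,7,8], [3,4,6], [4,5,6], [5,6,7], [5,7,8]

so the chain groups are C_0 ≅ Z^9, C_1 ≅ Z^27, C_2 ≅ Z^18.

The boundary map ∂_1: C_1 → C_0 is given by ∂[p,q] = [q] − [p].
The 9×27 boundary matrix has rank 8 and Smith normal form diag(1,1,1,1,1,1,1,1).

Boundary ∂_2: C_2 → C_1 sends each 2-simplex [p,q,r] to [q,r] − [p,r] + [p,q]. For instance
  ∂[0,4,8] = [4,8] − [0,8] + [0,4],
  ∂[2,7,8] = [7,8] − [2,8] + [2,7].
This gives a 27×18 integer matrix of rank 18; reducing to Smith normal form yields diagonal entries (1,1,1,1,1,1,1,1,1,1,1,1,1,1,1,1,1,2).

Now H_k = ker ∂_k / im ∂_{k+1}, so:

  H_2: rank ker ∂_2 − rank ∂_3 = (18 − 18) − 0 = 0, and there is no ∂_3, so H_2 ≅ 0.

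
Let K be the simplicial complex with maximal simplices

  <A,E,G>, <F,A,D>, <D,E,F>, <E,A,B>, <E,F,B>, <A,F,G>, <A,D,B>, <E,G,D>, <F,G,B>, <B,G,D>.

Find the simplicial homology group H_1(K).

H_1 = Z/2.

We work with the vertex ordering A < B < D < E < F < G. The simplices of K, each written with vertices in increasing order, are:

  0-simplices (6): A, B, D, E, F, G
  1-simplices (15): AB, AD, AE, AF, AG, BD, BE, BF, BG, DE, DF, DG, EF, EG, FG
  2-simplices (10): ABD, ABE, ADF, AEG, AFG, BDG, BEF, BFG, DEF, DEG

so the chain groups are C_0 ≅ Z^6, C_1 ≅ Z^15, C_2 ≅ Z^10.

∂_1: C_1 → C_0 is given by ∂[p,q] = [q] − [p]. For instance
  ∂AD = D − A.
The resulting 6×15 matrix has rank 5, and its Smith normal form has invariant factors (1,1,1,1,1).

The boundary map ∂_2: C_2 → C_1 acts by ∂[p,q,r] = [q,r] − [p,r] + [p,q]. For instance
  ∂BFG = FG − BG + BF,
  ∂ABD = BD − AD + AB.
The 15×10 boundary matrix has rank 10 and Smith normal form diag(1,1,1,1,1,1,1,1,1,2).

Reading off H_k = ker ∂_k / im ∂_{k+1}:

  H_1: rank ker ∂_1 − rank ∂_2 = (15 − 5) − 10 = 0, and ∂_2 has invariant factor 2 > 1, so H_1 = Z/2.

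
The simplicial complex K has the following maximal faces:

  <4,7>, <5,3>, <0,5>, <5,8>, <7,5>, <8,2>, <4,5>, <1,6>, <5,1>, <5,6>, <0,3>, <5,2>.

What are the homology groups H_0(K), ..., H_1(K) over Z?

H_0 ≅ Z,  H_1 ≅ Z^4.

Take the total order 0 < 1 < 2 < 3 < 4 < 5 < 6 < 7 < 8 on the vertex set. Then K (dimension 1) consists of the simplices:

  0-simplices (9): [0], [1], [2], [3], [4], [5], [6], [7], [8]
  1-simplices (12): [0,3], [0,5], [1,5], [1,6], [2,5], [2,8], [3,5], [4,5], [4,7], [5,6], [5,7], [5,8]

giving chain groups C_0 ≅ Z^9, C_1 ≅ Z^12.

The boundary map ∂_1: C_1 → C_0 maps an edge to its endpoints' difference, ∂[p,q] = q − p.
The resulting 9×12 matrix has rank 8, and its Smith normal form has invariant factors (1,1,1,1,1,1,1,1).

Computing H_k = (kernel of ∂_k) / (image of ∂_{k+1}):

  H_0: rank C_0 − rank ∂_1 = 9 − 8 = 1, and the invariant factors of ∂_1 are all 1, so H_0 ≅ Z.
  H_1: rank ker ∂_1 − rank ∂_2 = (12 − 8) − 0 = 4, and there is no ∂_2, so H_1 ≅ Z^4.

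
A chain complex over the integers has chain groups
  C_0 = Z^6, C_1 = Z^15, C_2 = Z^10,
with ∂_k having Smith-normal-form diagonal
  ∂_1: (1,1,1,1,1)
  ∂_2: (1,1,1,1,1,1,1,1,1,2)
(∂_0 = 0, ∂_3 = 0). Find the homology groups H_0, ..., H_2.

H_0: b_0 = 6 − 0 − 5 = 1; torsion from ∂_1 factors > 1: none. So H_0 ≅ Z.
H_1: b_1 = 15 − 5 − 10 = 0; torsion from ∂_2 factors > 1: [2]. So H_1 ≅ Z/2.
H_2: b_2 = 10 − 10 − 0 = 0; torsion from ∂_3 factors > 1: none. So H_2 ≅ 0.

H_0 ≅ Z,  H_1 ≅ Z/2,  H_2 = 0.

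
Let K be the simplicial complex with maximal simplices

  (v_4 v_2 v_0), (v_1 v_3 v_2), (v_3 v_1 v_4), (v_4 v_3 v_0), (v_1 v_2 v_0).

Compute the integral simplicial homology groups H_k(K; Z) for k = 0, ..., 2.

Take the total order v_0 < v_1 < v_2 < v_3 < v_4 on the vertex set. Then K (dimension 2) consists of the simplices:

  0-simplices (5): [v_0], [v_1], [v_2], [v_3], [v_4]
  1-simplices (10): [v_0,v_1], [v_0,v_2], [v_0,v_3], [v_0,v_4], [v_1,v_2], [v_1,v_3], [v_1,v_4], [v_2,v_3], [v_2,v_4], [v_3,v_4]
  2-simplices (5): [v_0,v_1,v_2], [v_0,v_2,v_4], [v_0,v_3,v_4], [v_1,v_2,v_3], [v_1,v_3,v_4]

giving chain groups C_0 ≅ Z^5, C_1 ≅ Z^10, C_2 ≅ Z^5.

Boundary ∂_1: C_1 → C_0 is given by ∂[p,q] = [q] − [p].
As a 5×10 matrix over Z this has rank 4, with invariant factors (1,1,1,1).

Boundary ∂_2: C_2 → C_1 sends each 2-simplex [p,q,r] to [q,r] − [p,r] + [p,q]. For instance
  ∂[v_1,v_2,v_3] = [v_2,v_3] − [v_1,v_3] + [v_1,v_2],
  ∂[v_0,v_2,v_4] = [v_2,v_4] − [v_0,v_4] + [v_0,v_2].
This gives a 10×5 integer matrix of rank 5; reducing to Smith normal form yields diagonal entries (1,1,1,1,1).

From H_k ≅ ker(∂_k) / im(∂_{k+1}) we obtain:

  H_0: rank C_0 − rank ∂_1 = 5 − 4 = 1, and the invariant factors of ∂_1 are all 1, so H_0 ≅ Z.
  H_1: rank ker ∂_1 − rank ∂_2 = (10 − 4) − 5 = 1, and the invariant factors of ∂_2 are all 1, so H_1 ≅ Z.
  H_2: rank ker ∂_2 − rank ∂_3 = (5 − 5) − 0 = 0, and there is no ∂_3, so H_2 ≅ 0.

H_0 = Z,  H_1 = Z,  H_2 = 0.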